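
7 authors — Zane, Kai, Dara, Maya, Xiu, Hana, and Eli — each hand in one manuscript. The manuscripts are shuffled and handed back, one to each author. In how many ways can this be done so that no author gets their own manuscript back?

1854

This is the derangement count D_7: permutations of 7 items with no fixed point.
By inclusion–exclusion this is Σ_{j=0}^{7} (−1)^j C(7,j)·(7−j)!.
Computing: 5040 − 5040 + 2520 − 840 + 210 − 42 + 7 − 1 = 1854.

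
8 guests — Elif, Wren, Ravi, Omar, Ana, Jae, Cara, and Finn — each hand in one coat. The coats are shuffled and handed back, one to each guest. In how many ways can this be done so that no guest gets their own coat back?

Count assignments avoiding every fixed point. For any j of the 8 guests fixed to their own coat, the other 8−j can be arranged in (8−j)! ways.
By inclusion–exclusion this is Σ_{j=0}^{8} (−1)^j C(8,j)·(8−j)!.
Computing: 40320 − 40320 + 20160 − 6720 + 1680 − 336 + 56 − 8 + 1 = 14833.

14833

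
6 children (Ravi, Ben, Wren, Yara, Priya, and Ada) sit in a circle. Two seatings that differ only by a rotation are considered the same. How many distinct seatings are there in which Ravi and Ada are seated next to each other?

48

Treat {Ravi, Ada} as one unit (2 internal orders) and seat the resulting 5 units around the table: (4)! circular arrangements.
So 2 × (4)! = 2 × 24 = 48.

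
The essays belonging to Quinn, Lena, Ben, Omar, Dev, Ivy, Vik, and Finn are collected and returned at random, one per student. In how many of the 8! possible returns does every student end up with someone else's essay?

14833

Let Aᵢ be the assignments in which student i gets their own essay. We want the size of the complement of A₁∪…∪A_8.
By inclusion–exclusion this is Σ_{j=0}^{8} (−1)^j C(8,j)·(8−j)!.
Computing: 40320 − 40320 + 20160 − 6720 + 1680 − 336 + 56 − 8 + 1 = 14833.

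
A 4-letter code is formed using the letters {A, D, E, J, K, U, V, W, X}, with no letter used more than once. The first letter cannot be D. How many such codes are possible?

2688

The first letter has 9−1 = 8 choices (anything except D).
The remaining 3 letters are filled from the other 8 symbols without repetition: 8 × 7 × 6 = 336.
Total: 8 × 336 = 2688.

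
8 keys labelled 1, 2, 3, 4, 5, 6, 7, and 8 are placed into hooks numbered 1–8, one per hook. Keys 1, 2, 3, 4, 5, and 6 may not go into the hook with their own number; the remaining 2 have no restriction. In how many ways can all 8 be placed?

18806

Let Aᵢ (for 1 ≤ i ≤ 6) be the placements that put key i in its forbidden hook. Any j of these fix j positions, leaving (8−j)! ways to fill the rest, and there are C(6,j) ways to pick which j.
By inclusion–exclusion, the number of valid placements is Σ_{j=0}^{6} (−1)^j C(6,j)·(8−j)!.
Computing: 40320 − 30240 + 10800 − 2400 + 360 − 36 + 2 = 18806.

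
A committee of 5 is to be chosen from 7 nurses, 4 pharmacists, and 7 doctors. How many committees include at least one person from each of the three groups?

5684

Unrestricted: C(18,5) = 8568 ways to pick any 5 of the 18.
Subtract selections that omit an entire group: no nurses → C(11,5) = 462; no pharmacists → C(14,5) = 2002; no doctors → C(11,5) = 462.
Add back selections omitting two groups (i.e. drawn from a single group): C(7,5) + C(4,5) + C(7,5) = 42.
By inclusion–exclusion: 8568 − 2926 + 42 = 5684.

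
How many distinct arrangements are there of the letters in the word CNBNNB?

The 6 letters of CNBNNB have repeats: B appearing twice and N appearing 3 times.
Dividing 6! = 720 by 3!·2! = 12 for the repeated letters gives 60.

60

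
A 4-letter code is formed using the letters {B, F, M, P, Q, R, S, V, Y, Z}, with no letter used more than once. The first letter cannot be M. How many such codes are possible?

4536

The first letter has 10−1 = 9 choices (anything except M).
The remaining 3 letters are filled from the other 9 symbols without repetition: 9 × 8 × 7 = 504.
Total: 9 × 504 = 4536.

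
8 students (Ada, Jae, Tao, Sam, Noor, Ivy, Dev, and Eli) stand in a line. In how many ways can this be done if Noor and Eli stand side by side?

10080

Treat {Noor, Eli} as a single unit. There are 7 units to order, and the pair itself can be ordered 2 ways.
So the count is 2·(7)! = 10080.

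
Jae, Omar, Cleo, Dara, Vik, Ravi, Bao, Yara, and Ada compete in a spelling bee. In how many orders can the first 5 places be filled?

There are 9 choices for 1st place, 8 for 2nd, and so on down to 5 for position 5.
That gives 9 × 8 × 7 × 6 × 5 = 15120.

15120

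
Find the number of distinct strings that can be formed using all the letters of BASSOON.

1260

BASSOON has 7 letters with O appearing twice and S appearing twice.
So there are 7! / (2!·2!) = 1260 distinguishable arrangements.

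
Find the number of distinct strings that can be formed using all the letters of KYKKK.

The 5 letters of KYKKK have repeats: K appearing 4 times.
So there are 5! / (4!) = 5 distinguishable arrangements.

5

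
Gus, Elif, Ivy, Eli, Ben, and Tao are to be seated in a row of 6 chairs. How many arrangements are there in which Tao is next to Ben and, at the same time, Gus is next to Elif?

96

Treat {Tao,Ben} as one block (2 orders) and {Gus,Elif} as another (2 orders).
That leaves 4 units to arrange: 2 × 2 × 4! = 4 × 24 = 96.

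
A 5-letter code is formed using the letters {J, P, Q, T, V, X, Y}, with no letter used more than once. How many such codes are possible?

2520

With no repetition, fill the 5 letters in order: 7 choices, then 6, down to 3.
7 × 6 × 5 × 4 × 3 = 2520.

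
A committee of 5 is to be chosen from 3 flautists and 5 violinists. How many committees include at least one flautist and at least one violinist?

Unrestricted: C(8,5) = 56 ways to pick any 5 of the 8.
Subtract selections that omit an entire group: no flautists → C(5,5) = 1; no violinists → C(3,5) = 0.
Both groups omitted at once is impossible, so 56 − 1 = 55.

55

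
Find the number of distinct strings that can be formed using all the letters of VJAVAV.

60

The 6 letters of VJAVAV have repeats: A appearing twice and V appearing 3 times.
So there are 6! / (3!·2!) = 60 distinguishable arrangements.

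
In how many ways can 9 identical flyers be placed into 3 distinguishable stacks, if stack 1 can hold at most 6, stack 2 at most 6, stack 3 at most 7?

40

Without the upper bounds there are C(11,2) = 55 ways to split 9 among 3 stacks.
Subtract solutions that violate a single cap (substitute x_i' = x_i − (cap_i+1)): x_1 ≥ 7 gives C(4,2) = 6; x_2 ≥ 7 gives C(4,2) = 6; x_3 ≥ 8 gives C(3,2) = 3. Together 15.
No two caps can be exceeded simultaneously, so the pair terms are all 0.
By inclusion–exclusion the count is 55 − 15 + 0 = 40.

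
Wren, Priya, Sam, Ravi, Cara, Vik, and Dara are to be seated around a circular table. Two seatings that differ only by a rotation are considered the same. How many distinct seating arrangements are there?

720

Fix one person's seat to break rotational symmetry; the remaining 6 people can be arranged in (6)! = 720 ways.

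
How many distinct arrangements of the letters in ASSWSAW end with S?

With the last slot taken by S, it remains to arrange the other 6 letters (ASWSAW).
Those 6 letters have A appearing twice, S appearing twice, and W appearing twice, giving (6)!/(2!·2!·2!) = 90.

90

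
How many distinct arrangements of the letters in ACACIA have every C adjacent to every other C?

20

Treat the 2 copies of C as a single block. The multiset to arrange is then {CC, A, A, A, I}, 5 items in all.
That gives (5)!/(3!) = 20 arrangements.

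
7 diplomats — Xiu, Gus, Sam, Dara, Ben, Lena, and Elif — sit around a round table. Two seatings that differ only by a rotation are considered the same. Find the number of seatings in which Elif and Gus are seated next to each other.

240

Glue Elif and Gus into a block (2 internal orders). Seating 6 units around a circle gives (5)! arrangements.
So 2 × (5)! = 2 × 120 = 240.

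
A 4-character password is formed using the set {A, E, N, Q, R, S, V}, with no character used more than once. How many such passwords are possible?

840

With no repetition, fill the 4 characters in order: 7 choices, then 6, down to 4.
That product is 7 × 6 × 5 × 4 = 840.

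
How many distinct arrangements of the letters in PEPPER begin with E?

With the first slot taken by E, it remains to arrange the other 5 letters (PPPER).
Those 5 letters have P appearing 3 times, giving (5)!/(3!) = 20.

20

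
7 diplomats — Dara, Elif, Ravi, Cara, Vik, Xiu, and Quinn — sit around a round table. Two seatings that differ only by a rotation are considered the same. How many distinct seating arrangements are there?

Around a circle, 7 distinct people have 7!/7 = (6)! = 720 rotationally distinct seatings.

720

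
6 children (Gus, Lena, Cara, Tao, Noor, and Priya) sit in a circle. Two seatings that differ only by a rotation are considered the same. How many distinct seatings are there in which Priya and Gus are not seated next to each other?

All circular seatings of 6 people number (5)! = 120.
Seatings with Priya beside Gus: treat them as a block with 2 internal orders, giving 2 × (4)! = 48.
Subtracting, 120 − 48 = 72.

72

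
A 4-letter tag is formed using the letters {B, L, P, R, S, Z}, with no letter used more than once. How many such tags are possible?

Choose and order 4 of the 6 symbols: the first letter has 6 options, the next 5, then 4, 3.
6 × 5 × 4 × 3 = 360.

360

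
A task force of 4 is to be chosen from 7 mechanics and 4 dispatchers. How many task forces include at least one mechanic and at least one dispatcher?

Total 4-person selections from all 11: C(11,4) = 330.
Subtract selections that omit an entire group: no mechanics → C(4,4) = 1; no dispatchers → C(7,4) = 35.
Both groups omitted at once is impossible, so 330 − 36 = 294.

294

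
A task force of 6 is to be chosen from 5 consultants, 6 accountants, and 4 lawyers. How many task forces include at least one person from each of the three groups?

With no constraint there are C(15,6) = 5005 possible selections.
Subtract selections that omit an entire group: no consultants → C(10,6) = 210; no accountants → C(9,6) = 84; no lawyers → C(11,6) = 462.
Add back selections omitting two groups (i.e. drawn from a single group): C(5,6) + C(6,6) + C(4,6) = 1.
By inclusion–exclusion: 5005 − 756 + 1 = 4250.

4250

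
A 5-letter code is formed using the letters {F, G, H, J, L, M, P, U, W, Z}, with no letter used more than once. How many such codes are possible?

Choose and order 5 of the 10 symbols: the first letter has 10 options, the next 9, and so on down to 6.
That product is 10 × 9 × 8 × 7 × 6 = 30240.

30240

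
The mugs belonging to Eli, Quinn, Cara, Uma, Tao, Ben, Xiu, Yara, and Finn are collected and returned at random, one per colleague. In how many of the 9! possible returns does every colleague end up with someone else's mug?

Let Aᵢ be the assignments in which colleague i gets their own mug. We want the size of the complement of A₁∪…∪A_9.
By inclusion–exclusion this is Σ_{j=0}^{9} (−1)^j C(9,j)·(9−j)!.
Computing: 362880 − 362880 + 181440 − 60480 + 15120 − 3024 + 504 − 72 + 9 − 1 = 133496.

133496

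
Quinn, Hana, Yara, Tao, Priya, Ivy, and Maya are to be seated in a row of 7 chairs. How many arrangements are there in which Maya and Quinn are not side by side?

3600

Of the 7! = 5040 arrangements, those with Maya and Quinn adjacent number 2 × 6! = 1440 (treat the pair as a block with 2 internal orders).
Complementary counting: 5040 − 1440 = 3600.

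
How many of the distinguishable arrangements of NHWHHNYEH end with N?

1680

Fix N in the last position and arrange the remaining 8 letters.
Those 8 letters have H appearing 4 times, giving (8)!/(4!) = 1680.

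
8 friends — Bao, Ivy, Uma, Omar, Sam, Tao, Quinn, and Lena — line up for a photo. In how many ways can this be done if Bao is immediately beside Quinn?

Place the 6 others and the Bao-Quinn pair as 7 objects in a line; the pair has 2 internal arrangements.
That gives 2 × 7! = 2 × 5040 = 10080.

10080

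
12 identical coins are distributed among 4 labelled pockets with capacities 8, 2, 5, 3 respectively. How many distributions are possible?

53

By stars and bars, unrestricted non-negative solutions to x_1+…+x_4 = 12 number C(12+3,3) = 455.
Subtract solutions that violate a single cap (substitute x_i' = x_i − (cap_i+1)): x_1 ≥ 9 gives C(6,3) = 20; x_2 ≥ 3 gives C(12,3) = 220; x_3 ≥ 6 gives C(9,3) = 84; x_4 ≥ 4 gives C(11,3) = 165. Together 489.
Add back pairs where two caps are both exceeded: 1 + 0 + 0 + 20 + 56 + 10 = 87.
By inclusion–exclusion the count is 455 − 489 + 87 = 53.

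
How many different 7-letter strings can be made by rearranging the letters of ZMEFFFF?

210

ZMEFFFF has 7 letters with F appearing 4 times.
Dividing 7! = 5040 by 4! = 24 for the repeated letters gives 210.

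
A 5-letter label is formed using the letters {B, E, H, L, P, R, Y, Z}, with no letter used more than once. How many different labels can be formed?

Choose and order 5 of the 8 symbols: the first letter has 8 options, the next 7, and so on down to 4.
8 × 7 × 6 × 5 × 4 = 6720.

6720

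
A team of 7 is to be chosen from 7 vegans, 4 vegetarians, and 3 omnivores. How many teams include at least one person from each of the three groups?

With no constraint there are C(14,7) = 3432 possible selections.
Selections missing a whole group: no vegans → C(7,7) = 1; no vegetarians → C(10,7) = 120; no omnivores → C(11,7) = 330.
Add back selections omitting two groups (i.e. drawn from a single group): C(7,7) + C(4,7) + C(3,7) = 1.
By inclusion–exclusion: 3432 − 451 + 1 = 2982.

2982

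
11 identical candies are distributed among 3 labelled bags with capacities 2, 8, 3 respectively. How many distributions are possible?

6

Without the upper bounds there are C(13,2) = 78 ways to split 11 among 3 bags.
Subtract solutions that violate a single cap (substitute x_i' = x_i − (cap_i+1)): x_1 ≥ 3 gives C(10,2) = 45; x_2 ≥ 9 gives C(4,2) = 6; x_3 ≥ 4 gives C(9,2) = 36. Together 87.
Add back pairs where two caps are both exceeded: 0 + 15 + 0 = 15.
By inclusion–exclusion the count is 78 − 87 + 15 = 6.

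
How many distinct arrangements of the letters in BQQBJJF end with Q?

Fix Q in the last position and arrange the remaining 6 letters.
Those 6 letters have B appearing twice and J appearing twice, giving (6)!/(2!·2!) = 180.

180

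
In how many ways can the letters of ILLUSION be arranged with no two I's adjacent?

Total arrangements of ILLUSION: 8!/(2!·2!) = 10080.
Arrangements with the I's together: treat II as one letter, giving (7)!/(2!) = 2520.
Hence 10080 − 2520 = 7560.

7560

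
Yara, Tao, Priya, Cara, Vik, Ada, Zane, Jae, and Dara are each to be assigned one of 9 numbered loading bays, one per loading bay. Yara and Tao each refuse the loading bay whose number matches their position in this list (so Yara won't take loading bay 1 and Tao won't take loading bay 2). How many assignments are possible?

287280

Let Aᵢ (for i ∈ {1, 2}) be the placements that put person i in their forbidden loading bay. Any j of these fix j positions, leaving (9−j)! ways to fill the rest, and there are C(2,j) ways to pick which j.
By inclusion–exclusion, the number of valid placements is Σ_{j=0}^{2} (−1)^j C(2,j)·(9−j)!.
Computing: 362880 − 80640 + 5040 = 287280.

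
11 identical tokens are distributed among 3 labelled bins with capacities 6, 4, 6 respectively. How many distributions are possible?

20

Without the upper bounds there are C(13,2) = 78 ways to split 11 among 3 bins.
Subtract solutions that violate a single cap (substitute x_i' = x_i − (cap_i+1)): x_1 ≥ 7 gives C(6,2) = 15; x_2 ≥ 5 gives C(8,2) = 28; x_3 ≥ 7 gives C(6,2) = 15. Together 58.
No two caps can be exceeded simultaneously, so the pair terms are all 0.
By inclusion–exclusion the count is 78 − 58 + 0 = 20.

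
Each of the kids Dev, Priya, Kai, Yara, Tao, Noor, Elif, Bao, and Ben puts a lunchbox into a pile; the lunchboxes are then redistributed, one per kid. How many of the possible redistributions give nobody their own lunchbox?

Count assignments avoiding every fixed point. For any j of the 9 kids fixed to their own lunchbox, the other 9−j can be arranged in (9−j)! ways.
By inclusion–exclusion this is Σ_{j=0}^{9} (−1)^j C(9,j)·(9−j)!.
Computing: 362880 − 362880 + 181440 − 60480 + 15120 − 3024 + 504 − 72 + 9 − 1 = 133496.

133496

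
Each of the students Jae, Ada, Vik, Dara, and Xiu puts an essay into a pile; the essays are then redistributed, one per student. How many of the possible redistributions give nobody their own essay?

This is the derangement count D_5: permutations of 5 items with no fixed point.
By inclusion–exclusion this is Σ_{j=0}^{5} (−1)^j C(5,j)·(5−j)!.
Computing: 120 − 120 + 60 − 20 + 5 − 1 = 44.

44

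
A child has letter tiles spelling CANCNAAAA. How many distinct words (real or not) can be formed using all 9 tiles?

CANCNAAAA has 9 letters with A appearing 5 times, C appearing twice, and N appearing twice.
Dividing 9! = 362880 by 5!·2!·2! = 480 for the repeated letters gives 756.

756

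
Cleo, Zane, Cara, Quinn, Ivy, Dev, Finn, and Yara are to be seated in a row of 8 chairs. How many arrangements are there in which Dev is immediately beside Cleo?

Glue Dev and Cleo into one block (2 internal orders), leaving 7 units to arrange in a row.
That gives 2 × 7! = 2 × 5040 = 10080.

10080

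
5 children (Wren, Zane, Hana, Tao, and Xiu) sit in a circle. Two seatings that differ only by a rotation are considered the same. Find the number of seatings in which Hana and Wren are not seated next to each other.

12

All circular seatings of 5 people number (4)! = 24.
Those with Hana next to Wren: fuse the pair into one unit and seat 4 units around a circle — 2·(3)! = 12.
Subtracting, 24 − 12 = 12.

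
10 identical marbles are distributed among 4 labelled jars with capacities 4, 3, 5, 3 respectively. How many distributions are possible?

47

Without the upper bounds there are C(13,3) = 286 ways to split 10 among 4 jars.
Subtract solutions that violate a single cap (substitute x_i' = x_i − (cap_i+1)): x_1 ≥ 5 gives C(8,3) = 56; x_2 ≥ 4 gives C(9,3) = 84; x_3 ≥ 6 gives C(7,3) = 35; x_4 ≥ 4 gives C(9,3) = 84. Together 259.
Add back pairs where two caps are both exceeded: 4 + 0 + 4 + 1 + 10 + 1 = 20.
By inclusion–exclusion the count is 286 − 259 + 20 = 47.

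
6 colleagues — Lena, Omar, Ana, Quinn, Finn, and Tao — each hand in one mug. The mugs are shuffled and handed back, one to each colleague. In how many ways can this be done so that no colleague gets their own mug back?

265

Count assignments avoiding every fixed point. For any j of the 6 colleagues fixed to their own mug, the other 6−j can be arranged in (6−j)! ways.
By inclusion–exclusion this is Σ_{j=0}^{6} (−1)^j C(6,j)·(6−j)!.
Computing: 720 − 720 + 360 − 120 + 30 − 6 + 1 = 265.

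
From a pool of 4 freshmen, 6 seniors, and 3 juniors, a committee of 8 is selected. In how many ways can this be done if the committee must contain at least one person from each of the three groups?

Total 8-person selections from all 13: C(13,8) = 1287.
Selections missing a whole group: no freshmen → C(9,8) = 9; no seniors → C(7,8) = 0; no juniors → C(10,8) = 45.
Add back selections omitting two groups (i.e. drawn from a single group): C(4,8) + C(6,8) + C(3,8) = 0.
By inclusion–exclusion: 1287 − 54 + 0 = 1233.

1233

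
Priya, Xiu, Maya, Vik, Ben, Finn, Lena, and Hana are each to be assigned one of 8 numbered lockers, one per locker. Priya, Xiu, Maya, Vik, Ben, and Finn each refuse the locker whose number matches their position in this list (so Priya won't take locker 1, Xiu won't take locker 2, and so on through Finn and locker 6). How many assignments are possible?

18806

Let Aᵢ (for 1 ≤ i ≤ 6) be the placements that put person i in their forbidden locker. Any j of these fix j positions, leaving (8−j)! ways to fill the rest, and there are C(6,j) ways to pick which j.
By inclusion–exclusion, the number of valid placements is Σ_{j=0}^{6} (−1)^j C(6,j)·(8−j)!.
Computing: 40320 − 30240 + 10800 − 2400 + 360 − 36 + 2 = 18806.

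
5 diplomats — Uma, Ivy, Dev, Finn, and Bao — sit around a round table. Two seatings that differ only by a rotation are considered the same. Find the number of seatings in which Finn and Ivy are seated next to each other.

Treat {Finn, Ivy} as one unit (2 internal orders) and seat the resulting 4 units around the table: (3)! circular arrangements.
So 2 × (3)! = 2 × 6 = 12.

12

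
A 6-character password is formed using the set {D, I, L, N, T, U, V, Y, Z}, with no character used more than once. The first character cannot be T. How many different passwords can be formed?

53760

The first character has 9−1 = 8 choices (anything except T).
The remaining 5 characters are filled from the other 8 symbols without repetition: 8 × 7 × 6 × 5 × 4 = 6720.
Total: 8 × 6720 = 53760.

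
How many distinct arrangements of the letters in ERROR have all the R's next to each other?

Treat the 3 copies of R as a single block. The multiset to arrange is then {RRR, E, O}, 3 items in all.
All 3 items are distinct, so there are (3)! = 6 arrangements.

6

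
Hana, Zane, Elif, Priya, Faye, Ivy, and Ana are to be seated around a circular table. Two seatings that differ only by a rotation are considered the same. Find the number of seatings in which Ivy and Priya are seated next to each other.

240

Treat {Ivy, Priya} as one unit (2 internal orders) and seat the resulting 6 units around the table: (5)! circular arrangements.
So 2 × (5)! = 2 × 120 = 240.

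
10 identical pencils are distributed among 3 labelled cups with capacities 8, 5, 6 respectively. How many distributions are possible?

38

Without the upper bounds there are C(12,2) = 66 ways to split 10 among 3 cups.
Subtract solutions that violate a single cap (substitute x_i' = x_i − (cap_i+1)): x_1 ≥ 9 gives C(3,2) = 3; x_2 ≥ 6 gives C(6,2) = 15; x_3 ≥ 7 gives C(5,2) = 10. Together 28.
No two caps can be exceeded simultaneously, so the pair terms are all 0.
By inclusion–exclusion the count is 66 − 28 + 0 = 38.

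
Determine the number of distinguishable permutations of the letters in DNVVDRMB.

The 8 letters of DNVVDRMB have repeats: D appearing twice and V appearing twice.
So there are 8! / (2!·2!) = 10080 distinguishable arrangements.

10080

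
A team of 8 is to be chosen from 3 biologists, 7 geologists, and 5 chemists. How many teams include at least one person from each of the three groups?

5894

Unrestricted: C(15,8) = 6435 ways to pick any 8 of the 15.
Subtract selections that omit an entire group: no biologists → C(12,8) = 495; no geologists → C(8,8) = 1; no chemists → C(10,8) = 45.
Add back selections omitting two groups (i.e. drawn from a single group): C(3,8) + C(7,8) + C(5,8) = 0.
By inclusion–exclusion: 6435 − 541 + 0 = 5894.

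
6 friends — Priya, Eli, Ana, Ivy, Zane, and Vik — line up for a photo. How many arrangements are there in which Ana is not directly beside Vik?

480

There are 6! = 720 arrangements in all. If Ana and Vik are adjacent, merging them into one block gives 2·(5)! = 240 arrangements.
So 720 − 240 = 480 arrangements keep them apart.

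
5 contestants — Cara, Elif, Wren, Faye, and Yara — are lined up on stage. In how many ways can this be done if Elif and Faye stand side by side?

Place the 3 others and the Elif-Faye pair as 4 objects in a line; the pair has 2 internal arrangements.
So the count is 2·(4)! = 48.

48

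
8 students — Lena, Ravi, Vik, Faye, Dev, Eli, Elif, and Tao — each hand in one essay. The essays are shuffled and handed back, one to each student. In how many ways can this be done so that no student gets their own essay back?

Let Aᵢ be the assignments in which student i gets their own essay. We want the size of the complement of A₁∪…∪A_8.
By inclusion–exclusion this is Σ_{j=0}^{8} (−1)^j C(8,j)·(8−j)!.
Computing: 40320 − 40320 + 20160 − 6720 + 1680 − 336 + 56 − 8 + 1 = 14833.

14833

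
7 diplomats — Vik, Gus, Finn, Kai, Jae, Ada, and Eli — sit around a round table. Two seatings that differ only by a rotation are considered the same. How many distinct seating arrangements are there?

Around a circle, 7 distinct people have 7!/7 = (6)! = 720 rotationally distinct seatings.

720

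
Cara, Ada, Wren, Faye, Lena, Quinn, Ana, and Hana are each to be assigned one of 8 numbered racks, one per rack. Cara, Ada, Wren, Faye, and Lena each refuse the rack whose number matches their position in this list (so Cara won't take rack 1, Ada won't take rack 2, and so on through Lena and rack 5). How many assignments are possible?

21234

Let Aᵢ (for 1 ≤ i ≤ 5) be the placements that put person i in their forbidden rack. Any j of these fix j positions, leaving (8−j)! ways to fill the rest, and there are C(5,j) ways to pick which j.
By inclusion–exclusion, the number of valid placements is Σ_{j=0}^{5} (−1)^j C(5,j)·(8−j)!.
Computing: 40320 − 25200 + 7200 − 1200 + 120 − 6 = 21234.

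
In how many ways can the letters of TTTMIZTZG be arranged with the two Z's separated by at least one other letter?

There are 9!/(4!·2!) = 7560 arrangements of TTTMIZTZG in total.
If the two Z's are adjacent, glue them into one block, leaving 8 items to arrange: (8)!/(4!) = 1680 ways.
Hence 7560 − 1680 = 5880.

5880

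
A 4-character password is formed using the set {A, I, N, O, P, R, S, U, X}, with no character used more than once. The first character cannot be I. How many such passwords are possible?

The first character has 9−1 = 8 choices (anything except I).
The remaining 3 characters are filled from the other 8 symbols without repetition: 8 × 7 × 6 = 336.
Total: 8 × 336 = 2688.

2688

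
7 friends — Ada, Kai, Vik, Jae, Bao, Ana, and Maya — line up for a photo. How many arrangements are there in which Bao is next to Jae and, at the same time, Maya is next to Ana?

Treat {Bao,Jae} as one block (2 orders) and {Maya,Ana} as another (2 orders).
That leaves 5 units to arrange: 2 × 2 × 5! = 4 × 120 = 480.

480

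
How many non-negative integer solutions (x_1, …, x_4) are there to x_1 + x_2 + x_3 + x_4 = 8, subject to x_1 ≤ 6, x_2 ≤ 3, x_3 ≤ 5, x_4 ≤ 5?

106

Without the upper bounds there are C(11,3) = 165 ways to split 8 among 4 variables.
Subtract solutions that violate a single cap (substitute x_i' = x_i − (cap_i+1)): x_1 ≥ 7 gives C(4,3) = 4; x_2 ≥ 4 gives C(7,3) = 35; x_3 ≥ 6 gives C(5,3) = 10; x_4 ≥ 6 gives C(5,3) = 10. Together 59.
No two caps can be exceeded simultaneously, so the pair terms are all 0.
By inclusion–exclusion the count is 165 − 59 + 0 = 106.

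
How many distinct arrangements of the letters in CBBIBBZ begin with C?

With the first slot taken by C, it remains to arrange the other 6 letters (BBIBBZ).
Those 6 letters have B appearing 4 times, giving (6)!/(4!) = 30.

30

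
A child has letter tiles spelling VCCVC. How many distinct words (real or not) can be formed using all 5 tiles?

10

Letter multiplicities in VCCVC: C×3, V×2.
Dividing 5! = 120 by 3!·2! = 12 for the repeated letters gives 10.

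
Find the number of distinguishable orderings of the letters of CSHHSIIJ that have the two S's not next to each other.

There are 8!/(2!·2!·2!) = 5040 arrangements of CSHHSIIJ in total.
If the two S's are adjacent, glue them into one block, leaving 7 items to arrange: (7)!/(2!·2!) = 1260 ways.
Subtracting, 5040 − 1260 = 3780 arrangements keep the S's apart.

3780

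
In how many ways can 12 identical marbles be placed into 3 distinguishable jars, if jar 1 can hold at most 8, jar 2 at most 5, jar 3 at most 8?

By stars and bars, unrestricted non-negative solutions to x_1+…+x_3 = 12 number C(12+2,2) = 91.
Subtract solutions that violate a single cap (substitute x_i' = x_i − (cap_i+1)): x_1 ≥ 9 gives C(5,2) = 10; x_2 ≥ 6 gives C(8,2) = 28; x_3 ≥ 9 gives C(5,2) = 10. Together 48.
No two caps can be exceeded simultaneously, so the pair terms are all 0.
By inclusion–exclusion the count is 91 − 48 + 0 = 43.

43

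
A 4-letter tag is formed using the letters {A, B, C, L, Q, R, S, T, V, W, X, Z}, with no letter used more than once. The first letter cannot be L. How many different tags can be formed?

10890

The first letter has 12−1 = 11 choices (anything except L).
The remaining 3 letters are filled from the other 11 symbols without repetition: 11 × 10 × 9 = 990.
Total: 11 × 990 = 10890.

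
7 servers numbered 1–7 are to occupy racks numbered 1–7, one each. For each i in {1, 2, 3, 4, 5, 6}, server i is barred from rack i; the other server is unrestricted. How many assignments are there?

Let Aᵢ (for 1 ≤ i ≤ 6) be the placements that put server i in its forbidden rack. Any j of these fix j positions, leaving (7−j)! ways to fill the rest, and there are C(6,j) ways to pick which j.
By inclusion–exclusion, the number of valid placements is Σ_{j=0}^{6} (−1)^j C(6,j)·(7−j)!.
Computing: 5040 − 4320 + 1800 − 480 + 90 − 12 + 1 = 2119.

2119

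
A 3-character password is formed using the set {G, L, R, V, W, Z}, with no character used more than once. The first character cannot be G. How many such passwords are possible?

The first character has 6−1 = 5 choices (anything except G).
The remaining 2 characters are filled from the other 5 symbols without repetition: 5 × 4 = 20.
Total: 5 × 20 = 100.

100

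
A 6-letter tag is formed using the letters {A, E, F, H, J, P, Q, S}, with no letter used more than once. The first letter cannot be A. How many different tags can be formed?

17640

The first letter has 8−1 = 7 choices (anything except A).
The remaining 5 letters are filled from the other 7 symbols without repetition: 7 × 6 × 5 × 4 × 3 = 2520.
Total: 7 × 2520 = 17640.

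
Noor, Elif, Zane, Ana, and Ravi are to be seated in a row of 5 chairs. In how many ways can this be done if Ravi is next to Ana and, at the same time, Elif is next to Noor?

24

Treat {Ravi,Ana} as one block (2 orders) and {Elif,Noor} as another (2 orders).
That leaves 3 units to arrange: 2 × 2 × 3! = 4 × 6 = 24.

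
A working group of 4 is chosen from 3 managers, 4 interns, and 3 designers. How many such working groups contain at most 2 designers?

Split by how many designers are chosen (0 through 2).
Sum: C(3,0)·C(7,4) + C(3,1)·C(7,3) + C(3,2)·C(7,2) = 35 + 105 + 63 = 203.

203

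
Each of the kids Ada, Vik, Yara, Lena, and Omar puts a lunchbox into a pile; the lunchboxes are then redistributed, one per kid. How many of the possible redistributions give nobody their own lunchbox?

44

Let Aᵢ be the assignments in which kid i gets their own lunchbox. We want the size of the complement of A₁∪…∪A_5.
By inclusion–exclusion this is Σ_{j=0}^{5} (−1)^j C(5,j)·(5−j)!.
Computing: 120 − 120 + 60 − 20 + 5 − 1 = 44.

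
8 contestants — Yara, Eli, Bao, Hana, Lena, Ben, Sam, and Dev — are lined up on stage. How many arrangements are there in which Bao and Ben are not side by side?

Of the 8! = 40320 arrangements, those with Bao and Ben adjacent number 2 × 7! = 10080 (treat the pair as a block with 2 internal orders).
So 40320 − 10080 = 30240 arrangements keep them apart.

30240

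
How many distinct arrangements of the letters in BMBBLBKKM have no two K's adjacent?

Total arrangements of BMBBLBKKM: 9!/(4!·2!·2!) = 3780.
Arrangements with the K's together: treat KK as one letter, giving (8)!/(4!·2!) = 840.
Subtracting, 3780 − 840 = 2940 arrangements keep the K's apart.

2940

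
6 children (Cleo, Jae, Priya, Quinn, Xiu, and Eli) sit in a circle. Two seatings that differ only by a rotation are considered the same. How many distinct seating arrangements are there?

Seat Cleo anywhere (absorbing the rotational symmetry), then permute the other 5: (5)! = 120.

120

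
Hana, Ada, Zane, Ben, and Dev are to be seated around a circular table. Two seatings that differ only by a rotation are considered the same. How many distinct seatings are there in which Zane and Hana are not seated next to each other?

12

All circular seatings of 5 people number (4)! = 24.
Those with Zane next to Hana: fuse the pair into one unit and seat 4 units around a circle — 2·(3)! = 12.
Subtracting, 24 − 12 = 12.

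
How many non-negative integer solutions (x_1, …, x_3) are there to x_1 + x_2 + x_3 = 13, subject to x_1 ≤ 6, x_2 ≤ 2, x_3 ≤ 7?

Without the upper bounds there are C(15,2) = 105 ways to split 13 among 3 variables.
Subtract solutions that violate a single cap (substitute x_i' = x_i − (cap_i+1)): x_1 ≥ 7 gives C(8,2) = 28; x_2 ≥ 3 gives C(12,2) = 66; x_3 ≥ 8 gives C(7,2) = 21. Together 115.
Add back pairs where two caps are both exceeded: 10 + 0 + 6 = 16.
By inclusion–exclusion the count is 105 − 115 + 16 = 6.

6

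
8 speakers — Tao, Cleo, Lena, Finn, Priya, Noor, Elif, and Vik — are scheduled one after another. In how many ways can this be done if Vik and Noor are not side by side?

30240

Of the 8! = 40320 arrangements, those with Vik and Noor adjacent number 2 × 7! = 10080 (treat the pair as a block with 2 internal orders).
So 40320 − 10080 = 30240 arrangements keep them apart.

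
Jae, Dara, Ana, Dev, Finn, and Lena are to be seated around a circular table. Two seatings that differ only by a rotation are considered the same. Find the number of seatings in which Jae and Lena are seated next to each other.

Treat {Jae, Lena} as one unit (2 internal orders) and seat the resulting 5 units around the table: (4)! circular arrangements.
So 2 × (4)! = 2 × 24 = 48.

48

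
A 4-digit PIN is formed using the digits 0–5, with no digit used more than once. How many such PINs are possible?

360

Choose and order 4 of the 6 symbols: the first digit has 6 options, the next 5, then 4, 3.
6 × 5 × 4 × 3 = 360.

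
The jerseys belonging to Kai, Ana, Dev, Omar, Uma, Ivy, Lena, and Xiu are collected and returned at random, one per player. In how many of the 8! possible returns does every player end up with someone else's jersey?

Let Aᵢ be the assignments in which player i gets their old jersey. We want the size of the complement of A₁∪…∪A_8.
By inclusion–exclusion this is Σ_{j=0}^{8} (−1)^j C(8,j)·(8−j)!.
Computing: 40320 − 40320 + 20160 − 6720 + 1680 − 336 + 56 − 8 + 1 = 14833.

14833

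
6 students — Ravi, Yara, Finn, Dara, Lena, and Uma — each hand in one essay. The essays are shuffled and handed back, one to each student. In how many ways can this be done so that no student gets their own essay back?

265

This is the derangement count D_6: permutations of 6 items with no fixed point.
By inclusion–exclusion this is Σ_{j=0}^{6} (−1)^j C(6,j)·(6−j)!.
Computing: 720 − 720 + 360 − 120 + 30 − 6 + 1 = 265.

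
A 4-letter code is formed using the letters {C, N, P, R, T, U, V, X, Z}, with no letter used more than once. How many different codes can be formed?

3024

Choose and order 4 of the 9 symbols: the first letter has 9 options, the next 8, then 7, 6.
That product is 9 × 8 × 7 × 6 = 3024.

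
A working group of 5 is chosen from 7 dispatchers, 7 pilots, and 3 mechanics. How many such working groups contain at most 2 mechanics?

Split by how many mechanics are chosen (0 through 2).
Sum: C(3,0)·C(14,5) + C(3,1)·C(14,4) + C(3,2)·C(14,3) = 2002 + 3003 + 1092 = 6097.

6097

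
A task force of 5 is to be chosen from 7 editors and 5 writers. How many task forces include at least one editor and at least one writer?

770

With no constraint there are C(12,5) = 792 possible selections.
Selections missing a whole group: no editors → C(5,5) = 1; no writers → C(7,5) = 21.
Both groups omitted at once is impossible, so 792 − 22 = 770.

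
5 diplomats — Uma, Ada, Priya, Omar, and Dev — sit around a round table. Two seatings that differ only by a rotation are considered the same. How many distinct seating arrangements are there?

Around a circle, 5 distinct people have 5!/5 = (4)! = 24 rotationally distinct seatings.

24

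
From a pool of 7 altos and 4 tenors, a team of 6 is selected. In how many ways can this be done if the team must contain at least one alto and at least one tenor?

455

With no constraint there are C(11,6) = 462 possible selections.
Subtract selections that omit an entire group: no altos → C(4,6) = 0; no tenors → C(7,6) = 7.
Both groups omitted at once is impossible, so 462 − 7 = 455.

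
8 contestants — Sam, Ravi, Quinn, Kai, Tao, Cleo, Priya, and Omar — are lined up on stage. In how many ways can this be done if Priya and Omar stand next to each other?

10080

Glue Priya and Omar into one block (2 internal orders), leaving 7 units to arrange in a row.
So the count is 2·(7)! = 10080.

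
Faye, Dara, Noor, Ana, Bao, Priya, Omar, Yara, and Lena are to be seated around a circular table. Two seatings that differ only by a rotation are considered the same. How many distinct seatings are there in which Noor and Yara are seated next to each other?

10080

Glue Noor and Yara into a block (2 internal orders). Seating 8 units around a circle gives (7)! arrangements.
So 2 × (7)! = 2 × 5040 = 10080.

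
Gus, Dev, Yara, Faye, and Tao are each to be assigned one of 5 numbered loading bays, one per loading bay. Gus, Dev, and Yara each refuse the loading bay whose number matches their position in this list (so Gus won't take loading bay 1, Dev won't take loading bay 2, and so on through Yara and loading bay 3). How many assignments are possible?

Let Aᵢ (for i ∈ {1, 2, 3}) be the placements that put person i in their forbidden loading bay. Any j of these fix j positions, leaving (5−j)! ways to fill the rest, and there are C(3,j) ways to pick which j.
By inclusion–exclusion, the number of valid placements is Σ_{j=0}^{3} (−1)^j C(3,j)·(5−j)!.
Computing: 120 − 72 + 18 − 2 = 64.

64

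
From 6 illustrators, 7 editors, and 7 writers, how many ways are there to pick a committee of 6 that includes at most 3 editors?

35750

Split by how many editors are chosen (0 through 3).
Sum: C(7,0)·C(13,6) + C(7,1)·C(13,5) + C(7,2)·C(13,4) + C(7,3)·C(13,3) = 1716 + 9009 + 15015 + 10010 = 35750.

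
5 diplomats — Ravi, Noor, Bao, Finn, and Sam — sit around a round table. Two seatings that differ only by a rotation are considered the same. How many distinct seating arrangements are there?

24

Around a circle, 5 distinct people have 5!/5 = (4)! = 24 rotationally distinct seatings.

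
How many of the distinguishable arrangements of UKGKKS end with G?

20

With the last slot taken by G, it remains to arrange the other 5 letters (UKKKS).
Those 5 letters have K appearing 3 times, giving (5)!/(3!) = 20.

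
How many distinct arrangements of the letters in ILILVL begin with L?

30

With the first slot taken by L, it remains to arrange the other 5 letters (IILVL).
Those 5 letters have I appearing twice and L appearing twice, giving (5)!/(2!·2!) = 30.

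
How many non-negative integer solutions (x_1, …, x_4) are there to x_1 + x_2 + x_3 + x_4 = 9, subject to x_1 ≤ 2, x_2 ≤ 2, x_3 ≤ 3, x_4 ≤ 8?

35

By stars and bars, unrestricted non-negative solutions to x_1+…+x_4 = 9 number C(9+3,3) = 220.
Subtract solutions that violate a single cap (substitute x_i' = x_i − (cap_i+1)): x_1 ≥ 3 gives C(9,3) = 84; x_2 ≥ 3 gives C(9,3) = 84; x_3 ≥ 4 gives C(8,3) = 56; x_4 ≥ 9 gives C(3,3) = 1. Together 225.
Add back pairs where two caps are both exceeded: 20 + 10 + 0 + 10 + 0 + 0 = 40.
By inclusion–exclusion the count is 220 − 225 + 40 = 35.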